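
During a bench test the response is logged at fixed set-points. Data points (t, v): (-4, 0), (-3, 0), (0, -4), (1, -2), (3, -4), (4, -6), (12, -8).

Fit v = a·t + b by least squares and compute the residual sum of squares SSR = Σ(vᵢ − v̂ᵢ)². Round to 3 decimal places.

SSR = 6.906

Setting ∂/∂a … = 0 gives: 195·a + 13·b = -134;  13·a + 7·b = -24.
Δ = 195·7 − 13² = 1196.
a = ((-134)·7 − 13·(-24))/1196 = -313/598; b = (195·(-24) − 13·(-134))/1196 = -113/46.
Residuals: 217/598, 265/299, -71/46, 293/299, 8/299, -867/598, 441/598; SSR = 2065/299.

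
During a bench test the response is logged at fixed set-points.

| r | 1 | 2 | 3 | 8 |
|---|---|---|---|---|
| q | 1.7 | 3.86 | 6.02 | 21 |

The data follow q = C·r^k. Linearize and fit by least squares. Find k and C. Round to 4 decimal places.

With ln qᵢ as the transformed response and ln rᵢ as the regressor:
AᵀA = [[6.0115, 3.8712]; [3.8712, 4]], rhs = [9.2392, 6.7209]ᵀ  (here Σln r = 3.8712, Σ(ln r)² = 6.0115, Σln q = 6.7209, Σln r·ln q = 9.2392).
Slope k = (n·Σln r·ln q − Σln r·Σln q)/(n·Σ(ln r)² − (Σln r)²) = (4·9.2392 − 3.8712·6.7209)/9.0597 = 1.20742; ln C = (Σln q − k·Σln r)/n = 0.51168, so C = exp(0.51168) = 1.66809.

k = 1.2074, C = 1.6681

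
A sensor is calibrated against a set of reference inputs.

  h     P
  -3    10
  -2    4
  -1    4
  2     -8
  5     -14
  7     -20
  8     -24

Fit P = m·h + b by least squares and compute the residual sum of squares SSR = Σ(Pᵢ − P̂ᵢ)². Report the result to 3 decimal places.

Sums needed: Σh·h = 156, Σh = 16, Σ1 = 7.
And Σh·P = -460, ΣP = -48.
Determinant 156·7 − 16² = 836.
m = ((-460)·7 − 16·(-48))/836 = -613/209; b = (156·(-48) − 16·(-460))/836 = -32/209.
Residuals: 283/209, -358/209, 255/209, -414/209, 9/11, 13/19, -80/209; SSR = 2396/209.

SSR = 11.464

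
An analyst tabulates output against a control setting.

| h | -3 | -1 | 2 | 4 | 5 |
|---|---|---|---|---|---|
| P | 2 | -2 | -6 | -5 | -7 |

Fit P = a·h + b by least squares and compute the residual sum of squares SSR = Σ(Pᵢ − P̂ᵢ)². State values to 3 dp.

The normal system XᵀX·[a, b]ᵀ = XᵀP is [[55, 7]; [7, 5]]·[a, b]ᵀ = [-71, -18]ᵀ.
Eliminating b: 5·(row 1) − 7·(row 2) gives 226·a = 5·(-71) − 7·(-18) = -229, so a = -229/226.
Then b = ((-18) − 7·(-229/226))/5 = -493/226.
Residuals: 129/113, -94/113, -405/226, 279/226, 28/113; SSR = 1535/226.

SSR = 6.792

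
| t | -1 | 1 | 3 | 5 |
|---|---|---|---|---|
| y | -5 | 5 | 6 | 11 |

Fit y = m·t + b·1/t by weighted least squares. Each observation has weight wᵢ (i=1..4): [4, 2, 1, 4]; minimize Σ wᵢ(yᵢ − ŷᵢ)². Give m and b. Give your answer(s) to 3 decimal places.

m = 2.052, b = 2.906

Sums needed: Σwᵢ·t·t = 115, Σwᵢ·t·1/t = 11, Σwᵢ·1/t·1/t = 1411/225.
Right-hand side: Σwᵢ·t·y = 268, Σwᵢ·1/t·y = 204/5.
Normal equations: [[115, 11]; [11, 1411/225]]·[m, b]ᵀ = [268, 204/5]ᵀ.
det = 115·(1411/225) − 11² = 27008/45.
m = (268·(1411/225) − 11·(204/5))/(27008/45) = 17323/8440; b = (115·(204/5) − 11·268)/(27008/45) = 4905/1688.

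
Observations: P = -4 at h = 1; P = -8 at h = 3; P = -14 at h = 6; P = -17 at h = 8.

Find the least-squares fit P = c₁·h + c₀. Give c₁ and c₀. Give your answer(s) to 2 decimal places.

AᵀA·[c₁, c₀]ᵀ = AᵀP reads: 110·c₁ + 18·c₀ = -248;  18·c₁ + 4·c₀ = -43.
(Σh·h = 110, Σh = 18, Σ1 = 4, Σh·P = -248, ΣP = -43.)
Eliminating c₀: 4·(row 1) − 18·(row 2) gives 116·c₁ = 4·(-248) − 18·(-43) = -218, so c₁ = -109/58.
Then c₀ = ((-43) − 18·(-109/58))/4 = -133/58.

c₁ = -1.88, c₀ = -2.29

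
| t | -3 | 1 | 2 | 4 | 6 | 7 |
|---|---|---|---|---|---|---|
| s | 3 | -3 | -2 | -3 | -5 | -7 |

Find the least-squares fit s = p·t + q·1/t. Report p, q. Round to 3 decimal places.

The normal equations are: 115·p + 6·q = -107;  6·p + (10385/7056)·q = -91/12.
(Σt·t = 115, Σt·1/t = 6, Σ1/t·1/t = 10385/7056, Σt·s = -107, Σ1/t·s = -91/12.)
Δ = 115·(10385/7056) − 6² = 940259/7056.
p = ((-107)·(10385/7056) − 6·(-91/12))/(940259/7056) = -790147/940259; q = (115·(-91/12) − 6·(-107))/(940259/7056) = -1623468/940259.

p = -0.840, q = -1.727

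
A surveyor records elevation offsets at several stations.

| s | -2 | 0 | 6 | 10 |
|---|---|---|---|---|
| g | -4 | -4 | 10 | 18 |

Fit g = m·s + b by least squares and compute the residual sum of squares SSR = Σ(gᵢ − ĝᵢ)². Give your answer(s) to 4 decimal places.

SSR = 7.8242

The normal equations are: 140·m + 14·b = 248;  14·m + 4·b = 20.
det = 140·4 − 14² = 364.
m = (248·4 − 14·20)/364 = 178/91; b = (140·20 − 14·248)/364 = -24/13.
Residuals: 160/91, -28/13, 10/91, 2/7; SSR = 712/91.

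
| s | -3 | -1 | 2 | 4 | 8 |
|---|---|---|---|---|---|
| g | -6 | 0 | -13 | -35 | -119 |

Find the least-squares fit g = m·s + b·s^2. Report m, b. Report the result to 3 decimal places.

m = -2.658, b = -1.529

With design matrix X, XᵀX = [[94, 556]; [556, 4450]] and Xᵀg = [-1100, -8282]ᵀ.
Determinant 94·4450 − 556² = 109164.
m = ((-1100)·4450 − 556·(-8282))/109164 = -24184/9097; b = (94·(-8282) − 556·(-1100))/109164 = -13909/9097.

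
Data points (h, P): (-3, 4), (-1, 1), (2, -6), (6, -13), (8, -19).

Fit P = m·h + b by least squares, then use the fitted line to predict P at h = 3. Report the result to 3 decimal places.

P̂ = -7.838

Entries of AᵀA: Σh·h = 114, Σh = 12, Σ1 = 5.
Right-hand side: Σh·P = -255, ΣP = -33.
AᵀA·[m, b]ᵀ = AᵀP becomes [[114, 12]; [12, 5]]·[m, b]ᵀ = [-255, -33]ᵀ.
Eliminating b: 5·(row 1) − 12·(row 2) gives 426·m = 5·(-255) − 12·(-33) = -879, so m = -293/142.
Then b = ((-33) − 12·(-293/142))/5 = -117/71.
At h = 3: P̂ = (-293/142)·(3) + (-117/71)·(1) = -1113/142.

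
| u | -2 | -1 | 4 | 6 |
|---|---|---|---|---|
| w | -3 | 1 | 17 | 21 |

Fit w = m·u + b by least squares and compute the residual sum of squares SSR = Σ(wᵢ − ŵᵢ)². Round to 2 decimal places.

From the data, Σu·u = 57, Σu = 7, Σ1 = 4.
Moment sums: Σu·w = 199, Σw = 36.
Normal equations: [[57, 7]; [7, 4]]·[m, b]ᵀ = [199, 36]ᵀ.
Eliminating b: 4·(row 1) − 7·(row 2) gives 179·m = 4·199 − 7·36 = 544, so m = 544/179.
Then b = (36 − 7·(544/179))/4 = 659/179.
Residuals: -108/179, 64/179, 208/179, -164/179; SSR = 480/179.

SSR = 2.68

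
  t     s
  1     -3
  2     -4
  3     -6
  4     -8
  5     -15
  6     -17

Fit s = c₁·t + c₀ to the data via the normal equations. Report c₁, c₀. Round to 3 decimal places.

c₁ = -3.000, c₀ = 1.667

Normal-equation sums: Σt·t = 91, Σt = 21, Σ1 = 6.
Right-hand side: Σt·s = -238, Σs = -53.
AᵀA·[c₁, c₀]ᵀ = Aᵀs becomes [[91, 21]; [21, 6]]·[c₁, c₀]ᵀ = [-238, -53]ᵀ.
Δ = 91·6 − 21² = 105.
c₁ = ((-238)·6 − 21·(-53))/105 = -3; c₀ = (91·(-53) − 21·(-238))/105 = 5/3.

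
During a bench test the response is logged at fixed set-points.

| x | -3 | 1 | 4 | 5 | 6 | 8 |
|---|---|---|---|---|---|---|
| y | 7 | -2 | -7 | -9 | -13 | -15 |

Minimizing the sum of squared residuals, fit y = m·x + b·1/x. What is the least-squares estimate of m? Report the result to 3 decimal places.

Entries of MᵀM: Σx·x = 151, Σx·1/x = 6, Σ1/x·1/x = 18101/14400.
For Mᵀy: Σx·y = -294, Σ1/x·y = -477/40.
So MᵀM·[m, b]ᵀ = Mᵀy: [[151, 6]; [6, 18101/14400]]·[m, b]ᵀ = [-294, -477/40]ᵀ.
Eliminating b: (18101/14400)·(row 1) − 6·(row 2) gives (2214851/14400)·m = (18101/14400)·(-294) − 6·(-477/40) = -715229/2400, so m = -4291374/2214851.
Then b = ((-477/40) − 6·(-4291374/2214851))/(18101/14400) = -528120/2214851.

m = -1.938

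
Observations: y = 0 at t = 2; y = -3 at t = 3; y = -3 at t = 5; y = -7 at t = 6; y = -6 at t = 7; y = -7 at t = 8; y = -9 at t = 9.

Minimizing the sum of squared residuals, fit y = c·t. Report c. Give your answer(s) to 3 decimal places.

c = -0.914

The normal equations are: 268·c = -245.
c = (-245)/268 = -0.914179.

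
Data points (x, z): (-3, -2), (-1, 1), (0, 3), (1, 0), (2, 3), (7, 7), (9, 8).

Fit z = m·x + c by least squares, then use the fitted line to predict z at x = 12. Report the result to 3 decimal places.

Normal-equation sums: Σx·x = 145, Σx = 15, Σ1 = 7.
For Aᵀz: Σx·z = 132, Σz = 20.
det = 145·7 − 15² = 790.
m = (132·7 − 15·20)/790 = 312/395; c = (145·20 − 15·132)/790 = 92/79.
At x = 12: ẑ = (312/395)·(12) + (92/79)·(1) = 4204/395.

ẑ = 10.643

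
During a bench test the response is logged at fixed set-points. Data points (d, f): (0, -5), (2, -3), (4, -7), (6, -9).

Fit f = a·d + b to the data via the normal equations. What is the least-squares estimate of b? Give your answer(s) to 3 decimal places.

b = -3.600

From the data, Σd·d = 56, Σd = 12, Σ1 = 4.
And Σd·f = -88, Σf = -24.
So MᵀM·[a, b]ᵀ = Mᵀf: [[56, 12]; [12, 4]]·[a, b]ᵀ = [-88, -24]ᵀ.
Eliminating b: 4·(row 1) − 12·(row 2) gives 80·a = 4·(-88) − 12·(-24) = -64, so a = -4/5.
Then b = ((-24) − 12·(-4/5))/4 = -18/5.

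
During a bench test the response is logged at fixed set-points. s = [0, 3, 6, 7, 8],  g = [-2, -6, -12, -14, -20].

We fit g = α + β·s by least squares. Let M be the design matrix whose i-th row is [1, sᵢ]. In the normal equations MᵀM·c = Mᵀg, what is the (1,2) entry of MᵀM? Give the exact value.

Row 1 ↔ basis 1, column 2 ↔ basis s, so (MᵀM)_{1,2} = Σᵢ s = (1)·(0) + (1)·(3) + (1)·(6) + (1)·(7) + (1)·(8) = 24.

24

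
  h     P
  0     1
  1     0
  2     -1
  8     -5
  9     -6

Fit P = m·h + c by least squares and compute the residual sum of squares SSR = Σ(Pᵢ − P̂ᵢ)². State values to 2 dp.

Sums needed: Σh·h = 150, Σh = 20, Σ1 = 5.
And Σh·P = -96, ΣP = -11.
So AᵀA·[m, c]ᵀ = AᵀP: [[150, 20]; [20, 5]]·[m, c]ᵀ = [-96, -11]ᵀ.
det = 150·5 − 20² = 350.
m = ((-96)·5 − 20·(-11))/350 = -26/35; c = (150·(-11) − 20·(-96))/350 = 27/35.
Residuals: 8/35, -1/35, -2/7, 6/35, -3/35; SSR = 6/35.

SSR = 0.17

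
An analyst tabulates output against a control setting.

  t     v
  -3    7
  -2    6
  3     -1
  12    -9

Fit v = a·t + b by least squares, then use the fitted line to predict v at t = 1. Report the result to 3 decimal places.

v̂ = 2.362

Compute the Gram sums: Σt·t = 166, Σt = 10, Σ1 = 4.
Moment sums: Σt·v = -144, Σv = 3.
So AᵀA·[a, b]ᵀ = Aᵀv: [[166, 10]; [10, 4]]·[a, b]ᵀ = [-144, 3]ᵀ.
det = 166·4 − 10² = 564.
a = ((-144)·4 − 10·3)/564 = -101/94; b = (166·3 − 10·(-144))/564 = 323/94.
At t = 1: v̂ = (-101/94)·(1) + (323/94)·(1) = 111/47.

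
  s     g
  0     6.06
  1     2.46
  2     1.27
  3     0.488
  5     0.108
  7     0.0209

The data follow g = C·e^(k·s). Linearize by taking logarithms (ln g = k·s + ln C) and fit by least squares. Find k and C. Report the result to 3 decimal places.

k = -0.805, C = 5.870

With ln gᵢ as the transformed response and sᵢ as the regressor:
Σs = 18.0000, Σ(s)² = 88.0000, Σln g = -3.8702, Σs·ln g = -38.9783.
Normal system: [[88.0000, 18.0000]; [18.0000, 6]]·[k, ln C]ᵀ = [-38.9783, -3.8702]ᵀ.
Slope k = (n·Σs·ln g − Σs·Σln g)/(n·Σ(s)² − (Σs)²) = (6·-38.9783 − 18.0000·-3.8702)/204.0000 = -0.80493; ln C = (Σln g − k·Σs)/n = 1.76977, so C = exp(1.76977) = 5.86951.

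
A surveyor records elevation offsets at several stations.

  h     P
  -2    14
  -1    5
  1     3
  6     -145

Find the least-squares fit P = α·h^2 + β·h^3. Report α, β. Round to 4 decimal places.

α = 1.7751, β = -0.9670

Compute the Gram sums: Σh^2·h^2 = 1314, Σh^2·h^3 = 7744, Σh^3·h^3 = 46722.
Right-hand side: Σh^2·P = -5156, Σh^3·P = -31434.
XᵀX·[α, β]ᵀ = XᵀP becomes [[1314, 7744]; [7744, 46722]]·[α, β]ᵀ = [-5156, -31434]ᵀ.
Eliminating β: 46722·(row 1) − 7744·(row 2) gives 1423172·α = 46722·(-5156) − 7744·(-31434) = 2526264, so α = 631566/355793.
Then β = ((-31434) − 7744·(631566/355793))/46722 = -344053/355793.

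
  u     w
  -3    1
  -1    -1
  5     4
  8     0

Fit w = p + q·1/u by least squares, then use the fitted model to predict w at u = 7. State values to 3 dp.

Setting ∂/∂p … = 0 gives: 4·p + (-121/120)·q = 4;  (-121/120)·p + (16801/14400)·q = 22/15.
Δ = 4·(16801/14400) − (-121/120)² = 17521/4800.
p = (4·(16801/14400) − (-121/120)·(22/15))/(17521/4800) = 29500/17521; q = (4·(22/15) − (-121/120)·4)/(17521/4800) = 47520/17521.
At u = 7: ŵ = (29500/17521)·(1) + (47520/17521)·(1/7) = 254020/122647.

ŵ = 2.071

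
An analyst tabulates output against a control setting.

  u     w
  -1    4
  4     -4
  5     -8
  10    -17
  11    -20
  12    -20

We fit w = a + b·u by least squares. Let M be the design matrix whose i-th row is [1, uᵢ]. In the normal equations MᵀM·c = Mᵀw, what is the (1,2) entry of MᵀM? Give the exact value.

Row 1 ↔ basis 1, column 2 ↔ basis u, so (MᵀM)_{1,2} = Σᵢ u = (1)·(-1) + (1)·(4) + (1)·(5) + (1)·(10) + (1)·(11) + (1)·(12) = 41.

41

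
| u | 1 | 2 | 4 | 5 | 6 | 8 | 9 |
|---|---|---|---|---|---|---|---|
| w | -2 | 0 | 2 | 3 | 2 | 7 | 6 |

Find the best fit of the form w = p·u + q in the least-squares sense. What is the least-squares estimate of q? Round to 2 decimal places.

With design matrix A, AᵀA = [[227, 35]; [35, 7]] and Aᵀw = [143, 18]ᵀ.
Δ = 227·7 − 35² = 364.
p = (143·7 − 35·18)/364 = 53/52; q = (227·18 − 35·143)/364 = -919/364.

q = -2.52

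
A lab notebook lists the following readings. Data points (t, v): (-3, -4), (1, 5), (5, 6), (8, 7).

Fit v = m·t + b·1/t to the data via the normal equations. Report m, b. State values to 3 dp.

Setting ∂/∂m … = 0 gives: 99·m + 4·b = 103;  4·m + (16801/14400)·b = 1009/120.
Determinant 99·(16801/14400) − 4² = 159211/1600.
m = (103·(16801/14400) − 4·(1009/120))/(159211/1600) = 1246183/1432899; b = (99·(1009/120) − 4·103)/(159211/1600) = 672680/159211.

m = 0.870, b = 4.225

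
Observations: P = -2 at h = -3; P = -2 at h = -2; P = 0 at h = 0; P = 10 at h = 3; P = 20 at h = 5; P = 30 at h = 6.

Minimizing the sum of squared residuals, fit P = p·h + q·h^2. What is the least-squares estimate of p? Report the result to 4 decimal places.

p = 1.9617

The normal equations are: 83·p + 333·q = 320;  333·p + 2099·q = 1644.
det = 83·2099 − 333² = 63328.
p = (320·2099 − 333·1644)/63328 = 31057/15832; q = (83·1644 − 333·320)/63328 = 7473/15832.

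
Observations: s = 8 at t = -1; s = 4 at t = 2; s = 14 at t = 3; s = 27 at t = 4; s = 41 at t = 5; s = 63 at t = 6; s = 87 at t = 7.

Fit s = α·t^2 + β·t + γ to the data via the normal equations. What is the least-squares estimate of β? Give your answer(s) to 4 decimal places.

Entries of XᵀX: Σt^2·t^2 = 4676, Σt^2·t = 782, Σt^2 = 140, Σt·t = 140, Σt = 26, Σ1 = 7.
Right-hand side: Σt^2·s = 8138, Σt·s = 1342, Σs = 244.
Solving the 3×3 system (Gaussian elimination) gives α = 47833/22449, β = -9049/3207, γ = 20374/7483.

β = -2.8216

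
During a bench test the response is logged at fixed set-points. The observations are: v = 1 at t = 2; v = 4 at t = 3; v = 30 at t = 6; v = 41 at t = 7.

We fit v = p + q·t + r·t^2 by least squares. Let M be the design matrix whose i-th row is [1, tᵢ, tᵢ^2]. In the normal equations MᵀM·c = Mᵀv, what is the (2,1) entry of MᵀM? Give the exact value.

Row 2 ↔ basis t, column 1 ↔ basis 1, so (MᵀM)_{2,1} = Σᵢ t = (2)·(1) + (3)·(1) + (6)·(1) + (7)·(1) = 18.

18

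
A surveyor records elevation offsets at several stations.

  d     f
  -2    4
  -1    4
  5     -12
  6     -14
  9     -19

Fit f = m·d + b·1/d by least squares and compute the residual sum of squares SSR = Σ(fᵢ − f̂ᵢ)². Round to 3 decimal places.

Compute the Gram sums: Σd·d = 147, Σd·1/d = 5, Σ1/d·1/d = 5387/4050.
Moment sums: Σd·f = -327, Σ1/d·f = -578/45.
AᵀA·[m, b]ᵀ = Aᵀf becomes [[147, 5]; [5, 5387/4050]]·[m, b]ᵀ = [-327, -578/45]ᵀ.
Determinant 147·(5387/4050) − 5² = 230213/1350.
m = ((-327)·(5387/4050) − 5·(-578/45))/(230213/1350) = -500483/230213; b = (147·(-578/45) − 5·(-327))/(230213/1350) = -341730/230213.
Residuals: -250979/230213, 78639/230213, -191795/230213, -163129/230213, 168270/230213; SSR = 698856/230213.

SSR = 3.036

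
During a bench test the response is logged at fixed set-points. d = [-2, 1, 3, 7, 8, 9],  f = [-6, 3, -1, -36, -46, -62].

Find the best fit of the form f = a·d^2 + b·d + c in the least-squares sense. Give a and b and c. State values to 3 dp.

a = -0.995, b = 1.828, c = 1.895

The normal equations are: 13156·a + 1604·b + 208·c = -9760;  1604·a + 208·b + 26·c = -1166;  208·a + 26·b + 6·c = -148.
Inverting the 3×3 Gram matrix, [a, b, c]ᵀ = [-9083/9131, 16695/9131, 17301/9131]ᵀ.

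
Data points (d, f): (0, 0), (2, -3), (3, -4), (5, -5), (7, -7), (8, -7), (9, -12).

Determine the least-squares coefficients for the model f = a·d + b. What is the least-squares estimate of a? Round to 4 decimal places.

a = -1.0684

Normal-equation sums: Σd·d = 232, Σd = 34, Σ1 = 7.
Moment sums: Σd·f = -256, Σf = -38.
AᵀA·[a, b]ᵀ = Aᵀf becomes [[232, 34]; [34, 7]]·[a, b]ᵀ = [-256, -38]ᵀ.
Δ = 232·7 − 34² = 468.
a = ((-256)·7 − 34·(-38))/468 = -125/117; b = (232·(-38) − 34·(-256))/468 = -28/117.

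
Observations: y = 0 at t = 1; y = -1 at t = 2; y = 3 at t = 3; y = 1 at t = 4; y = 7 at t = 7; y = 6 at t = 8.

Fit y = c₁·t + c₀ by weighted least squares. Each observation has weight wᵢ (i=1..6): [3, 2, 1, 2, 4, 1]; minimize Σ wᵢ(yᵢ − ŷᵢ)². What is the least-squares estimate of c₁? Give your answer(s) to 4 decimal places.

c₁ = 1.1781

XᵀWX·[c₁, c₀]ᵀ = XᵀWy reads: 312·c₁ + 54·c₀ = 257;  54·c₁ + 13·c₀ = 37.
(Σwᵢ·t·t = 312, Σwᵢ·t = 54, Σwᵢ·1 = 13, Σwᵢ·t·y = 257, Σwᵢ·y = 37.)
Eliminating c₀: 13·(row 1) − 54·(row 2) gives 1140·c₁ = 13·257 − 54·37 = 1343, so c₁ = 1343/1140.
Then c₀ = (37 − 54·(1343/1140))/13 = -389/190.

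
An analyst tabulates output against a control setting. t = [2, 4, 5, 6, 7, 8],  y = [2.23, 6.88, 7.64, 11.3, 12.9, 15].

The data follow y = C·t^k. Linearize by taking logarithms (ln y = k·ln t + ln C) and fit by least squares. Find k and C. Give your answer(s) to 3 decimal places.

k = 1.375, C = 0.902

Let Y = ln y. Fitting Y = k·ln t + ln C by least squares:
Σln t = 9.5060, Σ(ln t)² = 16.3136, Σln y = 12.4541, Σln t·ln y = 21.4542.
Equations: 16.3136·k + 9.5060·ln C = 21.4542;  9.5060·k + 6·ln C = 12.4541.
Δ = 16.3136·6 − (9.5060)² = 7.5177; k = (21.4542·6 − 9.5060·12.4541)/7.5177 = 1.37496, ln C = (16.3136·12.4541 − 9.5060·21.4542)/7.5177 = -0.10272, so C = exp(-0.10272) = 0.90238.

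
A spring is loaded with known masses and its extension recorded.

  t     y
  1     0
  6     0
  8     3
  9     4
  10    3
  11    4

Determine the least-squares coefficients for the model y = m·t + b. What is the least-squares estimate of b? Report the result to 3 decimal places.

b = -0.987

From the data, Σt·t = 403, Σt = 45, Σ1 = 6.
For Mᵀy: Σt·y = 134, Σy = 14.
Eliminating b: 6·(row 1) − 45·(row 2) gives 393·m = 6·134 − 45·14 = 174, so m = 58/131.
Then b = (14 − 45·(58/131))/6 = -388/393.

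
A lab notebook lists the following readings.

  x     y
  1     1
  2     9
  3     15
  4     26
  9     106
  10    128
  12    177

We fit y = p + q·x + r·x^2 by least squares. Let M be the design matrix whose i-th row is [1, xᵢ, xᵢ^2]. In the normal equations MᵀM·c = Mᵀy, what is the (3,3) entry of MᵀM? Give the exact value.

37651

Row 3 ↔ basis x^2, column 3 ↔ basis x^2, so (MᵀM)_{3,3} = Σᵢ (x^2)·(x^2) = (1)·(1) + (4)·(4) + (9)·(9) + (16)·(16) + (81)·(81) + (100)·(100) + (144)·(144) = 37651.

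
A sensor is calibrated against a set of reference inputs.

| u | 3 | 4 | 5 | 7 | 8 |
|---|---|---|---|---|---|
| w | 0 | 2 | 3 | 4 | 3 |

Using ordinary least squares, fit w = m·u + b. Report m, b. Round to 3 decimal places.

Setting ∂/∂m … = 0 gives: 163·m + 27·b = 75;  27·m + 5·b = 12.
(Σu·u = 163, Σu = 27, Σ1 = 5, Σu·w = 75, Σw = 12.)
Δ = 163·5 − 27² = 86.
m = (75·5 − 27·12)/86 = 51/86; b = (163·12 − 27·75)/86 = -69/86.

m = 0.593, b = -0.802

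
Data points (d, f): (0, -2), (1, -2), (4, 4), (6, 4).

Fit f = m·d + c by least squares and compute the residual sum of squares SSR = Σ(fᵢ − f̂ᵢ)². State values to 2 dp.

With design matrix A, AᵀA = [[53, 11]; [11, 4]] and Aᵀf = [38, 4]ᵀ.
Δ = 53·4 − 11² = 91.
m = (38·4 − 11·4)/91 = 108/91; c = (53·4 − 11·38)/91 = -206/91.
Residuals: 24/91, -12/13, 138/91, -6/7; SSR = 360/91.

SSR = 3.96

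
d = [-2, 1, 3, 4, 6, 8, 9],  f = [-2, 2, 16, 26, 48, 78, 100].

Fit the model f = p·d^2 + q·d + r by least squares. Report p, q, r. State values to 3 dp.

p = 0.937, q = 2.587, r = -0.668

MᵀM·[p, q, r]ᵀ = Mᵀf reads: 12307·p + 1541·q + 211·r = 15374;  1541·p + 211·q + 29·r = 1970;  211·p + 29·q + 7·r = 268.
Inverting the 3×3 Gram matrix, [p, q, r]ᵀ = [13061/13944, 36079/13944, -665/996]ᵀ.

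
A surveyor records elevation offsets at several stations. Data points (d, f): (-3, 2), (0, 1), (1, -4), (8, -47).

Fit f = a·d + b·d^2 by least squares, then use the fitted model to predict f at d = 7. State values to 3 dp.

f̂ = -37.922

With design matrix A, AᵀA = [[74, 486]; [486, 4178]] and Aᵀf = [-386, -2994]ᵀ.
det = 74·4178 − 486² = 72976.
a = ((-386)·4178 − 486·(-2994))/72976 = -19703/9122; b = (74·(-2994) − 486·(-386))/72976 = -4245/9122.
At d = 7: f̂ = (-19703/9122)·(7) + (-4245/9122)·(49) = -172963/4561.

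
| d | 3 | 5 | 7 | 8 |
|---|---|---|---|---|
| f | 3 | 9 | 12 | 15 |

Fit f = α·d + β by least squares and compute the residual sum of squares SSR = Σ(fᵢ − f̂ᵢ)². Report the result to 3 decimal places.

SSR = 1.525

The normal equations are: 147·α + 23·β = 258;  23·α + 4·β = 39.
Δ = 147·4 − 23² = 59.
α = (258·4 − 23·39)/59 = 135/59; β = (147·39 − 23·258)/59 = -201/59.
Residuals: -27/59, 57/59, -36/59, 6/59; SSR = 90/59.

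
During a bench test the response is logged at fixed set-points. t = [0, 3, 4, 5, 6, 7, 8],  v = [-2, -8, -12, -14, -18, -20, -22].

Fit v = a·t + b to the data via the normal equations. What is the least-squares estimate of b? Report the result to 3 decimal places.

b = -1.401

From the data, Σt·t = 199, Σt = 33, Σ1 = 7.
And Σt·v = -566, Σv = -96.
MᵀM·[a, b]ᵀ = Mᵀv becomes [[199, 33]; [33, 7]]·[a, b]ᵀ = [-566, -96]ᵀ.
Δ = 199·7 − 33² = 304.
a = ((-566)·7 − 33·(-96))/304 = -397/152; b = (199·(-96) − 33·(-566))/304 = -213/152.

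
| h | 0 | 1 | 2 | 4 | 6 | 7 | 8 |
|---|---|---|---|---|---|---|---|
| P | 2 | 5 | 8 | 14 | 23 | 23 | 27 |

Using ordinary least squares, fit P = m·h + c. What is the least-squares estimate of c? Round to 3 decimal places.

Setting ∂/∂m … = 0 gives: 170·m + 28·c = 592;  28·m + 7·c = 102.
(Σh·h = 170, Σh = 28, Σ1 = 7, Σh·P = 592, ΣP = 102.)
Determinant 170·7 − 28² = 406.
m = (592·7 − 28·102)/406 = 92/29; c = (170·102 − 28·592)/406 = 382/203.

c = 1.882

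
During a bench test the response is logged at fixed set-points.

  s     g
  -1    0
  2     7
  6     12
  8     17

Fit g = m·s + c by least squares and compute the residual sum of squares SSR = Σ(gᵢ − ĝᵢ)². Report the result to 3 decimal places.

SSR = 2.738

The normal system MᵀM·[m, c]ᵀ = Mᵀg is [[105, 15]; [15, 4]]·[m, c]ᵀ = [222, 36]ᵀ.
det = 105·4 − 15² = 195.
m = (222·4 − 15·36)/195 = 116/65; c = (105·36 − 15·222)/195 = 30/13.
Residuals: -34/65, 73/65, -66/65, 27/65; SSR = 178/65.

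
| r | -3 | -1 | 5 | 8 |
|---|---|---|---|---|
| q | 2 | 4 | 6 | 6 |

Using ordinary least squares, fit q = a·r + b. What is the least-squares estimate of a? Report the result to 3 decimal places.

a = 0.349

From the data, Σr·r = 99, Σr = 9, Σ1 = 4.
Right-hand side: Σr·q = 68, Σq = 18.
So AᵀA·[a, b]ᵀ = Aᵀq: [[99, 9]; [9, 4]]·[a, b]ᵀ = [68, 18]ᵀ.
Determinant 99·4 − 9² = 315.
a = (68·4 − 9·18)/315 = 22/63; b = (99·18 − 9·68)/315 = 26/7.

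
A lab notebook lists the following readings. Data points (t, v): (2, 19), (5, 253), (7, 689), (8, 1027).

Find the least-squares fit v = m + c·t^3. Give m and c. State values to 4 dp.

Sums needed: Σ1 = 4, Σt^3 = 988, Σt^3·t^3 = 395482.
Moment sums: Σv = 1988, Σt^3·v = 793928.
Eliminating c: 395482·(row 1) − 988·(row 2) gives 605784·m = 395482·1988 − 988·793928 = 1817352, so m = 3.
Then c = (793928 − 988·3)/395482 = 2.

m = 3.0000, c = 2.0000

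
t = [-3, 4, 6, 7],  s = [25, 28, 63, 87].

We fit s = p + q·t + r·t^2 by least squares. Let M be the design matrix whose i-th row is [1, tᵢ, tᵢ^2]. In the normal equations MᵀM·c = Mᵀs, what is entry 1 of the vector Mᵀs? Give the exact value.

Entry 1 ↔ basis 1, so (Mᵀs)_{1} = Σᵢ sᵢ = (1)·(25) + (1)·(28) + (1)·(63) + (1)·(87) = 203.

203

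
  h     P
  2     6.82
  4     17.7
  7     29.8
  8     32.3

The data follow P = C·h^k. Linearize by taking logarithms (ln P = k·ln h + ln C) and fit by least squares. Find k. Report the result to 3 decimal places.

Let Y = ln P. Fitting Y = k·ln h + ln C by least squares:
Σln h = 6.1048, Σ(ln h)² = 10.5129, Σln P = 11.6630, Σln h·ln P = 19.1460.
Equations: 10.5129·k + 6.1048·ln C = 19.1460;  6.1048·k + 4·ln C = 11.6630.
Slope k = (n·Σln h·ln P − Σln h·Σln P)/(n·Σ(ln h)² − (Σln h)²) = (4·19.1460 − 6.1048·11.6630)/4.7831 = 1.12555; ln C = (Σln P − k·Σln h)/n = 1.19794.

k = 1.126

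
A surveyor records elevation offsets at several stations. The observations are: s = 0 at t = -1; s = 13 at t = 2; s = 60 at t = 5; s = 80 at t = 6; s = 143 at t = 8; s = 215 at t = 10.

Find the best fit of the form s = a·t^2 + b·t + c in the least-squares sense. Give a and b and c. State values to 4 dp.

Entries of MᵀM: Σt^2·t^2 = 16034, Σt^2·t = 1860, Σt^2 = 230, Σt·t = 230, Σt = 30, Σ1 = 6.
And Σt^2·s = 35084, Σt·s = 4100, Σs = 511.
Solving the 3×3 system (Gaussian elimination) gives a = 42811/21986, b = 44657/21986, c = 8101/21986.

a = 1.9472, b = 2.0312, c = 0.3685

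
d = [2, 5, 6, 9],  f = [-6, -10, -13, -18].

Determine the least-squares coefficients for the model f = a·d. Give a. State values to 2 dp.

a = -2.07

From the data, Σd·d = 146.
And Σd·f = -302.
Normal equations: [[146]]·[a]ᵀ = [-302]ᵀ.
a = (-302)/146 = -2.06849.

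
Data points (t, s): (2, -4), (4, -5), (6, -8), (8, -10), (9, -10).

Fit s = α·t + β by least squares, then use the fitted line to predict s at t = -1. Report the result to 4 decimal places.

Normal-equation sums: Σt·t = 201, Σt = 29, Σ1 = 5.
Right-hand side: Σt·s = -246, Σs = -37.
Normal equations: [[201, 29]; [29, 5]]·[α, β]ᵀ = [-246, -37]ᵀ.
Eliminating β: 5·(row 1) − 29·(row 2) gives 164·α = 5·(-246) − 29·(-37) = -157, so α = -157/164.
Then β = ((-37) − 29·(-157/164))/5 = -303/164.
At t = -1: ŝ = (-157/164)·(-1) + (-303/164)·(1) = -73/82.

ŝ = -0.8902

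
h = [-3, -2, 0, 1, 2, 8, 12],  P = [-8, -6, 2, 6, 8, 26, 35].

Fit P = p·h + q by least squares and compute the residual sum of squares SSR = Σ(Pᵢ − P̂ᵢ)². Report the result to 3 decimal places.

The normal equations are: 226·p + 18·q = 686;  18·p + 7·q = 63.
(Σh·h = 226, Σh = 18, Σ1 = 7, Σh·P = 686, ΣP = 63.)
det = 226·7 − 18² = 1258.
p = (686·7 − 18·63)/1258 = 1834/629; q = (226·63 − 18·686)/1258 = 945/629.
Residuals: -475/629, -1051/629, 313/629, 995/629, 419/629, 737/629, -938/629; SSR = 6386/629.

SSR = 10.153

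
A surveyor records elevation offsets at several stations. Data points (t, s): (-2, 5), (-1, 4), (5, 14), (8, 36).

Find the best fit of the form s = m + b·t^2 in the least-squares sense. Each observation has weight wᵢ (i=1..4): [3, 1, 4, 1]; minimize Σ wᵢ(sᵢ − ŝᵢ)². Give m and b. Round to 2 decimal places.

Sums needed: Σwᵢ·1 = 9, Σwᵢ·t^2 = 177, Σwᵢ·t^2·t^2 = 6645.
Moment sums: Σwᵢ·s = 111, Σwᵢ·t^2·s = 3768.
AᵀWA·[m, b]ᵀ = AᵀWs becomes [[9, 177]; [177, 6645]]·[m, b]ᵀ = [111, 3768]ᵀ.
Eliminating b: 6645·(row 1) − 177·(row 2) gives 28476·m = 6645·111 − 177·3768 = 70659, so m = 7851/3164.
Then b = (3768 − 177·(7851/3164))/6645 = 1585/3164.

m = 2.48, b = 0.50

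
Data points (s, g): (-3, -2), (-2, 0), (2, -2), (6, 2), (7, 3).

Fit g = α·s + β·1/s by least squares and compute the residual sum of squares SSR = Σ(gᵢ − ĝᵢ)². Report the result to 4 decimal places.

Sums needed: Σs·s = 102, Σs·1/s = 5, Σ1/s·1/s = 1163/1764.
And Σs·g = 35, Σ1/s·g = 3/7.
Determinant 102·(1163/1764) − 5² = 12421/294.
α = (35·(1163/1764) − 5·(3/7))/(12421/294) = 36925/74526; β = (102·(3/7) − 5·35)/(12421/294) = -38598/12421.
Residuals: -38491/24842, -20972/37263, -53554/37263, -5650/12421, -1813/74526; SSR = 371923/74526.

SSR = 4.9905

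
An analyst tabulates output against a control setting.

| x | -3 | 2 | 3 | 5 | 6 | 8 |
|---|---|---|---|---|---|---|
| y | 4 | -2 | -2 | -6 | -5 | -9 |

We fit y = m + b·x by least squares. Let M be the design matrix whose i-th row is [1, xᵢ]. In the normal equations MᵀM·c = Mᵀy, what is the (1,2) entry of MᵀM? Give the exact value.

21

Row 1 ↔ basis 1, column 2 ↔ basis x, so (MᵀM)_{1,2} = Σᵢ x = (1)·(-3) + (1)·(2) + (1)·(3) + (1)·(5) + (1)·(6) + (1)·(8) = 21.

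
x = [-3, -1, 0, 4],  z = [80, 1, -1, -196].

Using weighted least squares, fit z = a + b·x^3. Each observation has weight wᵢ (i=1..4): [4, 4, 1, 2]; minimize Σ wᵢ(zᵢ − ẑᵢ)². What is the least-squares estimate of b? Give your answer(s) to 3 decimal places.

b = -3.033

Sums needed: Σwᵢ·1 = 11, Σwᵢ·x^3 = 16, Σwᵢ·x^3·x^3 = 11112.
Moment sums: Σwᵢ·z = -69, Σwᵢ·x^3·z = -33732.
AᵀWA·[a, b]ᵀ = AᵀWz becomes [[11, 16]; [16, 11112]]·[a, b]ᵀ = [-69, -33732]ᵀ.
Eliminating b: 11112·(row 1) − 16·(row 2) gives 121976·a = 11112·(-69) − 16·(-33732) = -227016, so a = -28377/15247.
Then b = ((-33732) − 16·(-28377/15247))/11112 = -92487/30494.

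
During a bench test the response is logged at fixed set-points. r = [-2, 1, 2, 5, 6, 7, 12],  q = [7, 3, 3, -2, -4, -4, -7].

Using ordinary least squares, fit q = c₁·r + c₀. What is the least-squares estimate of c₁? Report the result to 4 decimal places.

Forming MᵀM = [[263, 31]; [31, 7]] and Mᵀq = [-151, -4]ᵀ gives MᵀM·[c₁, c₀]ᵀ = Mᵀq.
det = 263·7 − 31² = 880.
c₁ = ((-151)·7 − 31·(-4))/880 = -933/880; c₀ = (263·(-4) − 31·(-151))/880 = 3629/880.

c₁ = -1.0602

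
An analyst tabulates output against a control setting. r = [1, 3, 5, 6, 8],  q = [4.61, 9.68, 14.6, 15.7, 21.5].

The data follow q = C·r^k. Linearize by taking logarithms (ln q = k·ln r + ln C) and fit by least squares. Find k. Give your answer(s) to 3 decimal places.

k = 0.724

With ln qᵢ as the transformed response and ln rᵢ as the regressor:
Σln r = 6.5793, Σ(ln r)² = 11.3317, Σln q = 12.3010, Σln r·ln q = 18.1226.
Normal system: [[11.3317, 6.5793]; [6.5793, 5]]·[k, ln C]ᵀ = [18.1226, 12.3010]ᵀ.
Δ = 11.3317·5 − (6.5793)² = 13.3720; k = (18.1226·5 − 6.5793·12.3010)/13.3720 = 0.72400, ln C = (11.3317·12.3010 − 6.5793·18.1226)/13.3720 = 1.50752.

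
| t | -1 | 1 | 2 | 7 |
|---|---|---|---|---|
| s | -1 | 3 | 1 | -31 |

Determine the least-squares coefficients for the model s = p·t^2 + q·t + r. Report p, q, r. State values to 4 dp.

Sums needed: Σt^2·t^2 = 2419, Σt^2·t = 351, Σt^2 = 55, Σt·t = 55, Σt = 9, Σ1 = 4.
For Mᵀs: Σt^2·s = -1513, Σt·s = -211, Σs = -28.
So MᵀM·[p, q, r]ᵀ = Mᵀs: [[2419, 351, 55]; [351, 55, 9]; [55, 9, 4]]·[p, q, r]ᵀ = [-1513, -211, -28]ᵀ.
Inverting the 3×3 Gram matrix, [p, q, r]ᵀ = [-1855/2046, 1139/682, 1748/1023]ᵀ.

p = -0.9066, q = 1.6701, r = 1.7087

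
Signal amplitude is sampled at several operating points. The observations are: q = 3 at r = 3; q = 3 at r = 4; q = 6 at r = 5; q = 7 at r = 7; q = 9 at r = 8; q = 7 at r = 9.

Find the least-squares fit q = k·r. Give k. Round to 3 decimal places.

The normal system XᵀX·[k]ᵀ = Xᵀq is [[244]]·[k]ᵀ = [235]ᵀ.
k = 235/244 = 0.963115.

k = 0.963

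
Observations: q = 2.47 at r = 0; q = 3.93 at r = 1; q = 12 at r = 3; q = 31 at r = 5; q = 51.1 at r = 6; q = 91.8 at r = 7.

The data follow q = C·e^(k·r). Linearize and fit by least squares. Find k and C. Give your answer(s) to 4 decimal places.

k = 0.5136, C = 2.4377

Taking logs, ln q = k·r + ln C, so regress ln q on r.
Σr = 22.0000, Σ(r)² = 120.0000, Σln q = 16.6451, Σr·ln q = 81.2333.
Equations: 120.0000·k + 22.0000·ln C = 81.2333;  22.0000·k + 6·ln C = 16.6451.
Solving (det = 236.0000): k = 0.51359, ln C = 0.89104, so C = exp(0.89104) = 2.43766.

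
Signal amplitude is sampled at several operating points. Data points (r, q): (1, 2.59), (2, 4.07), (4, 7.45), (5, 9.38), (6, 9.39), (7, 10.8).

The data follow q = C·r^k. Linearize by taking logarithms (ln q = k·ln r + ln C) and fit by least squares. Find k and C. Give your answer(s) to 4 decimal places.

Taking logs, ln q = k·ln r + ln C, so regress ln q on ln r.
XᵀX = [[11.9895, 7.4265]; [7.4265, 6]], rhs = [16.0031, 11.2213]ᵀ  (here Σln r = 7.4265, Σ(ln r)² = 11.9895, Σln q = 11.2213, Σln r·ln q = 16.0031).
Solving (det = 16.7835): k = 0.75567, ln C = 0.93487, so C = exp(0.93487) = 2.54689.

k = 0.7557, C = 2.5469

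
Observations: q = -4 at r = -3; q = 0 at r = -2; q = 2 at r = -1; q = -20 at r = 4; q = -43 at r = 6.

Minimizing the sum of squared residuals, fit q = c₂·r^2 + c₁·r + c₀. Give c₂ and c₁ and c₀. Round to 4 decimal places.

Compute the Gram sums: Σr^2·r^2 = 1650, Σr^2·r = 244, Σr^2 = 66, Σr·r = 66, Σr = 4, Σ1 = 5.
And Σr^2·q = -1902, Σr·q = -328, Σq = -65.
AᵀA·[c₂, c₁, c₀]ᵀ = Aᵀq becomes [[1650, 244, 66]; [244, 66, 4]; [66, 4, 5]]·[c₂, c₁, c₀]ᵀ = [-1902, -328, -65]ᵀ.
Inverting the 3×3 Gram matrix, [c₂, c₁, c₀]ᵀ = [-15990/15439, -19170/15439, 25697/15439]ᵀ.

c₂ = -1.0357, c₁ = -1.2417, c₀ = 1.6644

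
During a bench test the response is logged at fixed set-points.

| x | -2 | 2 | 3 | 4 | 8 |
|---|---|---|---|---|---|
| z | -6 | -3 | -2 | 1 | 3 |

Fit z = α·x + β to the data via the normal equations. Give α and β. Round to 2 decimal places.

Normal-equation sums: Σx·x = 97, Σx = 15, Σ1 = 5.
And Σx·z = 28, Σz = -7.
Normal equations: [[97, 15]; [15, 5]]·[α, β]ᵀ = [28, -7]ᵀ.
Eliminating β: 5·(row 1) − 15·(row 2) gives 260·α = 5·28 − 15·(-7) = 245, so α = 49/52.
Then β = ((-7) − 15·(49/52))/5 = -1099/260.

α = 0.94, β = -4.23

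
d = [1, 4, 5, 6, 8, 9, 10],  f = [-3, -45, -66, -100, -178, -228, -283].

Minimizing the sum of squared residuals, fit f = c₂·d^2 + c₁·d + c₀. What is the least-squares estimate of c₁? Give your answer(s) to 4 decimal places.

c₁ = 1.6486

Sums needed: Σd^2·d^2 = 22835, Σd^2·d = 2647, Σd^2 = 323, Σd·d = 323, Σd = 43, Σ1 = 7.
Right-hand side: Σd^2·f = -64133, Σd·f = -7419, Σf = -903.
MᵀM·[c₂, c₁, c₀]ᵀ = Mᵀf becomes [[22835, 2647, 323]; [2647, 323, 43]; [323, 43, 7]]·[c₂, c₁, c₀]ᵀ = [-64133, -7419, -903]ᵀ.
Solving the 3×3 system (Gaussian elimination) gives c₂ = -10177/3426, c₁ = 2824/1713, c₀ = -2351/1142.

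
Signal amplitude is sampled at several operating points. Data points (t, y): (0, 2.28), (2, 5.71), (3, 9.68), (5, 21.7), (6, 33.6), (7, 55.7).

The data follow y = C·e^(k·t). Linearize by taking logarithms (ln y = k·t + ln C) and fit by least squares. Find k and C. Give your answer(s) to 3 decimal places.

k = 0.450, C = 2.335

With ln yᵢ as the transformed response and tᵢ as the regressor:
Σt = 23.0000, Σ(t)² = 123.0000, Σln y = 15.4483, Σt·ln y = 74.9082.
Equations: 123.0000·k + 23.0000·ln C = 74.9082;  23.0000·k + 6·ln C = 15.4483.
Δ = 123.0000·6 − (23.0000)² = 209.0000; k = (74.9082·6 − 23.0000·15.4483)/209.0000 = 0.45043, ln C = (123.0000·15.4483 − 23.0000·74.9082)/209.0000 = 0.84808, so C = exp(0.84808) = 2.33516.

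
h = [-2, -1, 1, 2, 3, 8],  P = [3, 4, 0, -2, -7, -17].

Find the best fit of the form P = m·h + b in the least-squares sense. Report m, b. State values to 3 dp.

With design matrix A, AᵀA = [[83, 11]; [11, 6]] and AᵀP = [-171, -19]ᵀ.
Eliminating b: 6·(row 1) − 11·(row 2) gives 377·m = 6·(-171) − 11·(-19) = -817, so m = -817/377.
Then b = ((-19) − 11·(-817/377))/6 = 304/377.

m = -2.167, b = 0.806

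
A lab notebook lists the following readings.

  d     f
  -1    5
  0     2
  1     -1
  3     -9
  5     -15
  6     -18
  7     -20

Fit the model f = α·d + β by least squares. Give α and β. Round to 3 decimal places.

α = -3.241, β = 1.724

The normal equations are: 121·α + 21·β = -356;  21·α + 7·β = -56.
(Σd·d = 121, Σd = 21, Σ1 = 7, Σd·f = -356, Σf = -56.)
Δ = 121·7 − 21² = 406.
α = ((-356)·7 − 21·(-56))/406 = -94/29; β = (121·(-56) − 21·(-356))/406 = 50/29.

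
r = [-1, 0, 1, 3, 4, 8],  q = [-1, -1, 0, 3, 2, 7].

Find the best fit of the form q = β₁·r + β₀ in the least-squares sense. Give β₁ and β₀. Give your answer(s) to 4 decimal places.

Forming XᵀX = [[91, 15]; [15, 6]] and Xᵀq = [74, 10]ᵀ gives XᵀX·[β₁, β₀]ᵀ = Xᵀq.
Determinant 91·6 − 15² = 321.
β₁ = (74·6 − 15·10)/321 = 98/107; β₀ = (91·10 − 15·74)/321 = -200/321.

β₁ = 0.9159, β₀ = -0.6231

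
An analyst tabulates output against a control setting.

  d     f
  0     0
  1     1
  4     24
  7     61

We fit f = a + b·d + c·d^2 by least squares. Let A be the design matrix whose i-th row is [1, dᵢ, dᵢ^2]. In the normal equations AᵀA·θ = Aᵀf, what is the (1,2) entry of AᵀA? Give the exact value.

Row 1 ↔ basis 1, column 2 ↔ basis d, so (AᵀA)_{1,2} = Σᵢ d = (1)·(0) + (1)·(1) + (1)·(4) + (1)·(7) = 12.

12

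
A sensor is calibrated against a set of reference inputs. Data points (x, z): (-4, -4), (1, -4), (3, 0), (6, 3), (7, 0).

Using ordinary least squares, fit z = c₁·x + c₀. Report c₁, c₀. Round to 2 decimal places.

c₁ = 0.56, c₀ = -2.45

From the data, Σx·x = 111, Σx = 13, Σ1 = 5.
Right-hand side: Σx·z = 30, Σz = -5.
Normal equations: [[111, 13]; [13, 5]]·[c₁, c₀]ᵀ = [30, -5]ᵀ.
Eliminating c₀: 5·(row 1) − 13·(row 2) gives 386·c₁ = 5·30 − 13·(-5) = 215, so c₁ = 215/386.
Then c₀ = ((-5) − 13·(215/386))/5 = -945/386.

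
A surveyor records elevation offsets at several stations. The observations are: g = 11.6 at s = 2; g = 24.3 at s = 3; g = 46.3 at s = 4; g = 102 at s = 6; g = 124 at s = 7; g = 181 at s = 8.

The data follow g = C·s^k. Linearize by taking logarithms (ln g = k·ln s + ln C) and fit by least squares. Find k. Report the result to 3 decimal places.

Let Y = ln g. Fitting Y = k·ln s + ln C by least squares:
XᵀX = [[14.9303, 8.9952]; [8.9952, 6]], rhs = [38.9973, 24.1204]ᵀ  (here Σln s = 8.9952, Σ(ln s)² = 14.9303, Σln g = 24.1204, Σln s·ln g = 38.9973).
Slope k = (n·Σln s·ln g − Σln s·Σln g)/(n·Σ(ln s)² − (Σln s)²) = (6·38.9973 − 8.9952·24.1204)/8.6686 = 1.96306; ln C = (Σln g − k·Σln s)/n = 1.07705.

k = 1.963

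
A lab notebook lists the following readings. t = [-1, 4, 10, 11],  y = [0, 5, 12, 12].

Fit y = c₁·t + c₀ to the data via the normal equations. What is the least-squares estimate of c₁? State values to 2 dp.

Entries of AᵀA: Σt·t = 238, Σt = 24, Σ1 = 4.
For Aᵀy: Σt·y = 272, Σy = 29.
AᵀA·[c₁, c₀]ᵀ = Aᵀy becomes [[238, 24]; [24, 4]]·[c₁, c₀]ᵀ = [272, 29]ᵀ.
det = 238·4 − 24² = 376.
c₁ = (272·4 − 24·29)/376 = 49/47; c₀ = (238·29 − 24·272)/376 = 187/188.

c₁ = 1.04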